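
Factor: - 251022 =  - 2^1 *3^1*17^1*23^1*107^1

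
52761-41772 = 10989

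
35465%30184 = 5281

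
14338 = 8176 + 6162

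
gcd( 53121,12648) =3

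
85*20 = 1700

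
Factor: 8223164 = 2^2 * 107^1 * 19213^1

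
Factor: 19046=2^1 * 89^1*107^1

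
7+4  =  11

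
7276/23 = 7276/23  =  316.35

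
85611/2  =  42805+1/2 =42805.50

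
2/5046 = 1/2523=0.00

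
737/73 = 737/73 = 10.10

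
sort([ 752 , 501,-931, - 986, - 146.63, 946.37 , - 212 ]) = [ - 986 , - 931,-212, - 146.63 , 501,752, 946.37] 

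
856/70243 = 856/70243 = 0.01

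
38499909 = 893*43113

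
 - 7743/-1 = 7743+0/1= 7743.00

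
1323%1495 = 1323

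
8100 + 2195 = 10295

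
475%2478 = 475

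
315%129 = 57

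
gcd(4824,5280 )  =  24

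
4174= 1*4174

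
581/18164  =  581/18164  =  0.03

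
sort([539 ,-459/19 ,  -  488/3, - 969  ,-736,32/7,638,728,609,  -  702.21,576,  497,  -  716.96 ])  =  [ - 969, - 736, - 716.96, - 702.21 ,-488/3, - 459/19,  32/7,  497, 539,576,  609, 638,728]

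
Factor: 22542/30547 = 2^1 * 3^1 *11^(- 1) * 13^1*17^2 * 2777^( - 1)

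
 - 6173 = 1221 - 7394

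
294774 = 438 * 673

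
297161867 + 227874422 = 525036289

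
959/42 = 137/6 = 22.83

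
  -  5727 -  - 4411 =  - 1316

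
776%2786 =776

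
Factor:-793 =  - 13^1*61^1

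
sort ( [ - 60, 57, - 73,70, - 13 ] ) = [ - 73, - 60, - 13, 57, 70]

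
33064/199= 166 + 30/199 = 166.15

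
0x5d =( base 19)4h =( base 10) 93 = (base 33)2r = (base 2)1011101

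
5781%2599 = 583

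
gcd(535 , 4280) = 535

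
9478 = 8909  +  569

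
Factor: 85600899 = 3^2*17^1*559483^1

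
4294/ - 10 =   -  2147/5 = - 429.40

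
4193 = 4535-342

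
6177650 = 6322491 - 144841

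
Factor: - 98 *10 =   -  980 = -2^2*5^1*7^2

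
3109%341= 40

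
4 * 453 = 1812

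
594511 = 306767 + 287744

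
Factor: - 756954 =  - 2^1 * 3^2*11^1*3823^1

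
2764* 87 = 240468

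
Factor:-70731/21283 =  - 3^2*29^1*271^1*21283^( - 1) 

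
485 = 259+226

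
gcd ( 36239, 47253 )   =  1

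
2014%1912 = 102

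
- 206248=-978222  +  771974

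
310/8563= 310/8563=0.04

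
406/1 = 406 = 406.00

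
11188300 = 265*42220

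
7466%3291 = 884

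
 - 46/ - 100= 23/50 = 0.46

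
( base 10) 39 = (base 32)17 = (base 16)27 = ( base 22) 1H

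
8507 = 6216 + 2291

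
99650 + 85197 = 184847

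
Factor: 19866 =2^1 * 3^1*7^1*11^1*43^1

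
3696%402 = 78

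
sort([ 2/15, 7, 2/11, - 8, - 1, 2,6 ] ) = [ - 8, -1, 2/15, 2/11 , 2, 6, 7]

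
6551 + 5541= 12092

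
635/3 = 211 + 2/3 = 211.67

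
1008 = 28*36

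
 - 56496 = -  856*66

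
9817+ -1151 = 8666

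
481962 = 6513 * 74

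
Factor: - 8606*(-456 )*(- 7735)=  - 2^4*3^1*5^1*7^1*13^2*17^1*19^1*  331^1 = - 30354738960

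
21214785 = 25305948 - 4091163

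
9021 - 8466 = 555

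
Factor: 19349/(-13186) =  - 2^( - 1)*11^1*19^(-1)*347^( - 1 ) * 1759^1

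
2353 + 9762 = 12115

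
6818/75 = 6818/75 = 90.91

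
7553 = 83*91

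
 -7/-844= 7/844 = 0.01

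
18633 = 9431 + 9202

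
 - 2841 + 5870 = 3029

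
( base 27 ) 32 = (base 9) 102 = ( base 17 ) 4f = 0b1010011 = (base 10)83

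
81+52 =133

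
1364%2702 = 1364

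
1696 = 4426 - 2730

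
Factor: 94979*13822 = 2^1*17^1*37^1* 151^1*6911^1= 1312799738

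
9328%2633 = 1429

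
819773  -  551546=268227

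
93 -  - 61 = 154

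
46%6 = 4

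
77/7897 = 77/7897= 0.01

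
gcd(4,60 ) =4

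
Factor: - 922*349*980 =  - 315342440  =  - 2^3*5^1*7^2*349^1*461^1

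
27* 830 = 22410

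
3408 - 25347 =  - 21939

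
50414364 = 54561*924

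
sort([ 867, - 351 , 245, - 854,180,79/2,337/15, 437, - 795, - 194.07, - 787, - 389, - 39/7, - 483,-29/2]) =[ - 854 , - 795, - 787, - 483, - 389 ,-351, - 194.07, - 29/2, - 39/7, 337/15 , 79/2, 180,245, 437,  867]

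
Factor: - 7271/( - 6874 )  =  2^(  -  1 )*  7^( - 1) * 11^1*491^( - 1 )*661^1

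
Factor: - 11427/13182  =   - 293/338 = -2^ ( - 1 )*13^(  -  2)*293^1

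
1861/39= 1861/39 = 47.72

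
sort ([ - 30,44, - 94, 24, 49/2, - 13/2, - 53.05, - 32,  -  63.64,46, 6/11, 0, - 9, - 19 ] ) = [-94, - 63.64, - 53.05, - 32, - 30, - 19, - 9,-13/2,0 , 6/11, 24, 49/2,44,46]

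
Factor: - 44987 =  - 44987^1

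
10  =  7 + 3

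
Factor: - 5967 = - 3^3*13^1*17^1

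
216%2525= 216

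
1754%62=18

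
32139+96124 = 128263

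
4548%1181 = 1005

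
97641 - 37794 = 59847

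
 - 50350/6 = -25175/3 = - 8391.67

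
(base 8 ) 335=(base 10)221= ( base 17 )d0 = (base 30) 7b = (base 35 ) 6b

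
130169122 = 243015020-112845898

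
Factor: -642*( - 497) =2^1*3^1*7^1 * 71^1*107^1 = 319074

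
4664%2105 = 454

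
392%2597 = 392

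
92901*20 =1858020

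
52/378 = 26/189 = 0.14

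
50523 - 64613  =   - 14090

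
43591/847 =51+394/847  =  51.47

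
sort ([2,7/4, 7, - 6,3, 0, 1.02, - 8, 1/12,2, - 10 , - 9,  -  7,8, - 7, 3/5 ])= [ - 10, - 9, - 8, - 7, - 7, - 6, 0,1/12,3/5,1.02,7/4,2, 2, 3,7,  8]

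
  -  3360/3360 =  - 1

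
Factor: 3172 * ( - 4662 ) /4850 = -7393932/2425 = -  2^2 *3^2*5^ (-2 ) * 7^1*13^1 * 37^1*61^1 * 97^( - 1)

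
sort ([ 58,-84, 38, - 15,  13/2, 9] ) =[ -84 ,-15,13/2, 9,38,58 ] 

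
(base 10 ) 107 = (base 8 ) 153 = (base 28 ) 3n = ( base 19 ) 5C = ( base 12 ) 8B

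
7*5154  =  36078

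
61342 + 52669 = 114011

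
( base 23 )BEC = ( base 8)14011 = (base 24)AG9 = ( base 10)6153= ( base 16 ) 1809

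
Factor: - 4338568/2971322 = - 2^2 * 13^2*37^( - 1)*3209^1*40153^(-1)=- 2169284/1485661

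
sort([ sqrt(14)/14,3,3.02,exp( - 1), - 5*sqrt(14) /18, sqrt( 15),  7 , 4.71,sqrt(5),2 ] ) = [  -  5*sqrt(14)/18,sqrt( 14)/14,exp(-1),2,sqrt(5) , 3,3.02,sqrt(15), 4.71, 7]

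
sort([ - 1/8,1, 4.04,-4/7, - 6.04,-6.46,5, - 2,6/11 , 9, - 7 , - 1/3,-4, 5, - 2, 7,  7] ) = [ - 7, -6.46, - 6.04, - 4, - 2, - 2, - 4/7, - 1/3,-1/8, 6/11,1, 4.04, 5,  5, 7,7, 9] 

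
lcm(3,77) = 231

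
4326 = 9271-4945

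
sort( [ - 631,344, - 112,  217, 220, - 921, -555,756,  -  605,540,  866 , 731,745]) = [ - 921, - 631, - 605, - 555,-112, 217 , 220,344, 540 , 731,745,756,  866] 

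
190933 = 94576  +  96357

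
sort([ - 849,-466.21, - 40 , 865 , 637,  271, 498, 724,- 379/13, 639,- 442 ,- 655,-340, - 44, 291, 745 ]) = [ - 849 , - 655, - 466.21, - 442, - 340, -44, - 40, - 379/13,271, 291,498, 637, 639,724, 745,  865 ] 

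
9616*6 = 57696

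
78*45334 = 3536052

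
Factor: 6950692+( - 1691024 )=2^2*1314917^1 = 5259668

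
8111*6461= 52405171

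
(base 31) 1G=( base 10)47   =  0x2f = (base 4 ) 233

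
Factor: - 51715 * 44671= - 2310160765 = - 5^1*11^1*31^1*131^1*10343^1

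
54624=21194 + 33430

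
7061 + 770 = 7831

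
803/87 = 9 + 20/87 = 9.23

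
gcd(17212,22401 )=1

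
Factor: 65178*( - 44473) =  - 2^1 * 3^3 * 11^1 * 13^1*17^1*71^1 * 311^1   =  - 2898661194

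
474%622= 474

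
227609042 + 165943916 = 393552958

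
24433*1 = 24433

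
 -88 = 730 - 818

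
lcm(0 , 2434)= 0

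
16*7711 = 123376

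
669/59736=223/19912 = 0.01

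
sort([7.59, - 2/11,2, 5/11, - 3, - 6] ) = [ - 6,-3, - 2/11, 5/11,2,7.59]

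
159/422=159/422 = 0.38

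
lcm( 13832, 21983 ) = 1231048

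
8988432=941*9552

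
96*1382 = 132672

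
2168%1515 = 653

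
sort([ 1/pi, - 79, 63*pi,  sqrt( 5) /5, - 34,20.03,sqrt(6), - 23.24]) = [-79, - 34, - 23.24,1/pi,sqrt(5) /5, sqrt( 6 ) , 20.03,63 * pi ]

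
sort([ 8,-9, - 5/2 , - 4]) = [ - 9 , - 4 , - 5/2, 8 ] 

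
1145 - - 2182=3327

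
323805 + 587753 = 911558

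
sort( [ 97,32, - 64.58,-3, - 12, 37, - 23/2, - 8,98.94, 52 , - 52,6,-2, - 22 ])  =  [ - 64.58 , - 52, - 22 , - 12, - 23/2, - 8,-3, - 2, 6, 32,37,52,  97, 98.94 ] 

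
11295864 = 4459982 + 6835882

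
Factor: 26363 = 41^1* 643^1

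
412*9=3708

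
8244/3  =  2748 = 2748.00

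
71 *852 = 60492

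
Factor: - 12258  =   - 2^1*3^3*227^1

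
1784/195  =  1784/195 =9.15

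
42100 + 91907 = 134007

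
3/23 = 3/23 = 0.13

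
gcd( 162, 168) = 6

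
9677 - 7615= 2062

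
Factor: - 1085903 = - 7^1*13^1*11933^1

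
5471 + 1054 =6525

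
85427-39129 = 46298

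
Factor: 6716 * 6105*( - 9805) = -2^2*3^1*5^2 * 11^1*23^1*37^2*53^1* 73^1 = - 402016569900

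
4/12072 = 1/3018  =  0.00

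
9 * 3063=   27567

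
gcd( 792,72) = 72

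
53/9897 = 53/9897 = 0.01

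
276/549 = 92/183 = 0.50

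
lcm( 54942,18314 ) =54942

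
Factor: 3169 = 3169^1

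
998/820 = 499/410 = 1.22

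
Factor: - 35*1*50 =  - 2^1*5^3*7^1  =  - 1750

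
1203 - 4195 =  - 2992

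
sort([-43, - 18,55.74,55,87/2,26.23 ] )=[-43, - 18,26.23, 87/2, 55,55.74]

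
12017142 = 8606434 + 3410708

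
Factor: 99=3^2*11^1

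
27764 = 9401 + 18363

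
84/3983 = 12/569 = 0.02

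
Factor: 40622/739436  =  20311/369718=2^( - 1)*19^1*1069^1*184859^( - 1)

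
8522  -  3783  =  4739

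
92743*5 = 463715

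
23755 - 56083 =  - 32328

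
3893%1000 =893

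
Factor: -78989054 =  - 2^1*31^1*1274017^1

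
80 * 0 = 0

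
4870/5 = 974 = 974.00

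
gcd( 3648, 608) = 608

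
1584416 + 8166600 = 9751016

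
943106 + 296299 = 1239405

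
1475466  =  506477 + 968989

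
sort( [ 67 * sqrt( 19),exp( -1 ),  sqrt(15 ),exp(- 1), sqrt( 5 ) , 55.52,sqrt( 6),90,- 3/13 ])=[ -3/13,  exp ( - 1 ),exp( - 1 ), sqrt(5 ),sqrt( 6), sqrt(15 ),55.52,90,67*sqrt( 19)]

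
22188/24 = 924 + 1/2 = 924.50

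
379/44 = 379/44 = 8.61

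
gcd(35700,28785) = 15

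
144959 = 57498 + 87461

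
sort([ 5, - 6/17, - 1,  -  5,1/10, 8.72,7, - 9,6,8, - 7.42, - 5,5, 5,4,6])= [ - 9, - 7.42,-5 ,-5, - 1,-6/17, 1/10,4,5,  5,5 , 6, 6,7,8, 8.72]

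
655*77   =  50435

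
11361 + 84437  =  95798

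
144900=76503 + 68397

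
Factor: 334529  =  13^1*25733^1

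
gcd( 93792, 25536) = 96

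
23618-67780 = -44162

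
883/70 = 883/70 = 12.61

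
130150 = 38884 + 91266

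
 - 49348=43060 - 92408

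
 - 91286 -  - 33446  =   - 57840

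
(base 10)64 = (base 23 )2i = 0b1000000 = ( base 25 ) 2e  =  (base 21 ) 31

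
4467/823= 4467/823 = 5.43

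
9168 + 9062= 18230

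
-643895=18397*(  -  35)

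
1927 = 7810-5883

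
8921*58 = 517418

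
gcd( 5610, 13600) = 170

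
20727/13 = 1594 + 5/13= 1594.38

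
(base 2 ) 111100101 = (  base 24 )K5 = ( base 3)122222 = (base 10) 485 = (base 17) 1b9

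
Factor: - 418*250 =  - 104500 = -2^2*5^3*11^1*19^1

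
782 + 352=1134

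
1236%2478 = 1236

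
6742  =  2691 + 4051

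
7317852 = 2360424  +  4957428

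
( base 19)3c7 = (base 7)3562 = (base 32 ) 196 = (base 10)1318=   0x526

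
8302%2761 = 19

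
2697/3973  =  93/137 = 0.68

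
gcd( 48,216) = 24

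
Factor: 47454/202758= 11^1*47^(-1 )=11/47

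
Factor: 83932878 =2^1*3^1*13988813^1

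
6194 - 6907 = -713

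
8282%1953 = 470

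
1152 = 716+436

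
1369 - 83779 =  - 82410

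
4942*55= 271810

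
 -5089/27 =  - 189+ 14/27 =- 188.48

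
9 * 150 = 1350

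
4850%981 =926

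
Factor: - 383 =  - 383^1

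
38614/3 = 38614/3 = 12871.33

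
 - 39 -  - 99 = 60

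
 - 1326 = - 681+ - 645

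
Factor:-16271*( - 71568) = 1164482928 = 2^4 * 3^2*7^1*53^1*71^1*307^1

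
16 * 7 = 112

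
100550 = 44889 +55661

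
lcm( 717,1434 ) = 1434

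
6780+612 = 7392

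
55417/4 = 55417/4 = 13854.25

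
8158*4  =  32632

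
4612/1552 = 1153/388 = 2.97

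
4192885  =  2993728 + 1199157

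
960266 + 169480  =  1129746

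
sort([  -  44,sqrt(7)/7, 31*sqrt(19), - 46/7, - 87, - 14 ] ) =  [-87, - 44,  -  14,- 46/7, sqrt( 7 )/7,31* sqrt( 19)]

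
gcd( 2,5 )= 1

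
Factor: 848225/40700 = 917/44 = 2^( - 2)*7^1*11^ ( - 1)* 131^1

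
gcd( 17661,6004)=1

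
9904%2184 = 1168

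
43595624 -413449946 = - 369854322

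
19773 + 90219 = 109992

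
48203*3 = 144609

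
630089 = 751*839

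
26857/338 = 79 + 155/338 = 79.46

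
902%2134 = 902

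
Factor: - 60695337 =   -  3^1*4483^1*4513^1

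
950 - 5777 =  - 4827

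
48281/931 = 51 + 800/931 = 51.86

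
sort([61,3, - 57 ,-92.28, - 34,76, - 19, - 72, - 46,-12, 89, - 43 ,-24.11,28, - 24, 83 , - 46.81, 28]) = [ - 92.28, - 72, - 57,-46.81, - 46, - 43,-34, - 24.11 , - 24, - 19,  -  12,3,28, 28,61,76,83,89]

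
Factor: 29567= 29567^1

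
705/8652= 235/2884 = 0.08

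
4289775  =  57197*75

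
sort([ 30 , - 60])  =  [ - 60,30] 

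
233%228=5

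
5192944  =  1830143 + 3362801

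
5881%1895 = 196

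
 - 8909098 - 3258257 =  - 12167355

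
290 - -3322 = 3612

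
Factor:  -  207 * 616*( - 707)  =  2^3*3^2*7^2*11^1*23^1 *101^1 = 90150984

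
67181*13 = 873353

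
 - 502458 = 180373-682831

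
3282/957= 1094/319 = 3.43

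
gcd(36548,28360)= 4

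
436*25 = 10900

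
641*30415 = 19496015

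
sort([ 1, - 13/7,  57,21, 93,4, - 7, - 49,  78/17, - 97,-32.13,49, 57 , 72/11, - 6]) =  [- 97,  -  49, - 32.13, - 7, - 6, - 13/7, 1,4,78/17, 72/11, 21, 49,  57,  57,93] 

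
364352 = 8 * 45544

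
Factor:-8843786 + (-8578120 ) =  - 17421906 =-2^1  *  3^1*17^1*109^1 * 1567^1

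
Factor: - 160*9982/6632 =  - 199640/829 = - 2^3*5^1*7^1*23^1*31^1*829^ ( - 1)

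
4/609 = 4/609=0.01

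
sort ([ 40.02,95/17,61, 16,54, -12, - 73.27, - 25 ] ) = [ - 73.27 ,  -  25, - 12,95/17, 16,40.02, 54,61 ]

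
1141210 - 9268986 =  - 8127776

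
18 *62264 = 1120752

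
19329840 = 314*61560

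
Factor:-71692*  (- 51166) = 2^3*17923^1* 25583^1 = 3668192872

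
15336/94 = 163 + 7/47 = 163.15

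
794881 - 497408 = 297473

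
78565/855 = 91 + 8/9 = 91.89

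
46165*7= 323155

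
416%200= 16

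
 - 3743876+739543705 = 735799829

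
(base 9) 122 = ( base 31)38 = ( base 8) 145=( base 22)4d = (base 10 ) 101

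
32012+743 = 32755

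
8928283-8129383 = 798900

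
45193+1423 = 46616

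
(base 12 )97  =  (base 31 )3M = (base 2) 1110011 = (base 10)115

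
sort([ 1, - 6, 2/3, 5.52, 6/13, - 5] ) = [ - 6, - 5, 6/13, 2/3,1, 5.52 ] 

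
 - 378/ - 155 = 378/155 = 2.44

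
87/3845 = 87/3845 =0.02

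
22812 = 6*3802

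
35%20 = 15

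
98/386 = 49/193 = 0.25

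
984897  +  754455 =1739352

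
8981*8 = 71848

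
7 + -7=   0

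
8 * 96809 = 774472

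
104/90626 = 52/45313=   0.00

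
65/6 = 65/6 = 10.83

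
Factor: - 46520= - 2^3*5^1*1163^1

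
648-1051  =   -403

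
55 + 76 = 131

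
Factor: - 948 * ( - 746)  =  2^3*3^1*79^1*373^1= 707208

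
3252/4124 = 813/1031=0.79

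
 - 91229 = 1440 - 92669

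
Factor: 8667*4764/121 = 41289588/121 = 2^2*3^5 *11^( - 2 )*107^1*397^1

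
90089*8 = 720712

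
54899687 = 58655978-3756291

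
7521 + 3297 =10818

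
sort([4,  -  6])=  [ - 6, 4]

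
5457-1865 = 3592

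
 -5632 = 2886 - 8518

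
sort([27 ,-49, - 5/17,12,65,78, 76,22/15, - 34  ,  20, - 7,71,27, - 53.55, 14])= [ - 53.55, - 49, - 34, - 7, - 5/17,22/15,12,14,20, 27 , 27 , 65,71, 76 , 78]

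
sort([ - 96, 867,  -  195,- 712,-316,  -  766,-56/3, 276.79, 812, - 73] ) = [- 766 ,-712 , - 316,  -  195,-96, - 73 , - 56/3,276.79,812, 867 ]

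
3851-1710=2141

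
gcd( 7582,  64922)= 2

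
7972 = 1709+6263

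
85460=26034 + 59426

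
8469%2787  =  108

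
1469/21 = 69 + 20/21 = 69.95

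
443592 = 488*909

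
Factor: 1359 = 3^2*151^1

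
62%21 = 20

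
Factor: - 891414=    - 2^1*3^2*49523^1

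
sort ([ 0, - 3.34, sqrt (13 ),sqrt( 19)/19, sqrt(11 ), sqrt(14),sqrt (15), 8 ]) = [-3.34, 0, sqrt(19 )/19, sqrt( 11 ), sqrt( 13) , sqrt( 14 ),sqrt( 15 ), 8] 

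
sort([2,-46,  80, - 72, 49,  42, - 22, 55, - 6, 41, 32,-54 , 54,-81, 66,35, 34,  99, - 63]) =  [-81, - 72 ,  -  63, - 54, - 46,-22,-6,2, 32,34,35, 41, 42  ,  49, 54, 55, 66,80,99]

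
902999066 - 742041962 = 160957104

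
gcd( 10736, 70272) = 976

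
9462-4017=5445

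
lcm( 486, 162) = 486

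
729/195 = 3 + 48/65 = 3.74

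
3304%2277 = 1027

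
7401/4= 1850  +  1/4=1850.25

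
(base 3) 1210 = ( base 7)66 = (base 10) 48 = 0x30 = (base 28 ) 1K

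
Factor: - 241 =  - 241^1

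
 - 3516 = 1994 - 5510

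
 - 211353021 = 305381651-516734672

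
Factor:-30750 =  - 2^1 *3^1*5^3*41^1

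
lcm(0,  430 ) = 0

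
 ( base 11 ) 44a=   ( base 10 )538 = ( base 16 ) 21A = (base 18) 1BG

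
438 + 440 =878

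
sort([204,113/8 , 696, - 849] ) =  [-849 , 113/8, 204,696] 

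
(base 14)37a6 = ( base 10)9750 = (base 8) 23026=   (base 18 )1c1c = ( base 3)111101010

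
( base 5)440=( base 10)120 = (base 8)170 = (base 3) 11110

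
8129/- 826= -8129/826= - 9.84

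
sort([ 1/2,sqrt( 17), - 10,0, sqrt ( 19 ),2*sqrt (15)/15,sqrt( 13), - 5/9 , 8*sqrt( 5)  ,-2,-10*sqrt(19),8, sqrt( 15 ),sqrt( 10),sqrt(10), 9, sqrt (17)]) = [ - 10 * sqrt( 19), -10, - 2,-5/9,0 , 1/2, 2*sqrt( 15)/15,  sqrt(10), sqrt( 10),sqrt( 13),sqrt ( 15),sqrt( 17),sqrt( 17),sqrt(19 ),8,  9,8*sqrt( 5)]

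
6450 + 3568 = 10018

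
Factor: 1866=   2^1 * 3^1*311^1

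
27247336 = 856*31831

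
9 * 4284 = 38556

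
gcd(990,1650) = 330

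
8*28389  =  227112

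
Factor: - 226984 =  - 2^3*17^1 * 1669^1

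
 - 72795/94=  - 775 + 55/94 = - 774.41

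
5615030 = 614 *9145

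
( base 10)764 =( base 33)n5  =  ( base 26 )13a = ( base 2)1011111100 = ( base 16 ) 2FC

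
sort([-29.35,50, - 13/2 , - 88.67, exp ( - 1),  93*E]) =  [-88.67,  -  29.35, -13/2,exp (- 1 ), 50,  93*E]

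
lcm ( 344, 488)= 20984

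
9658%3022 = 592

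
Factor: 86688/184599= 224/477 = 2^5*3^( - 2 )*7^1*53^( - 1) 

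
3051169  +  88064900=91116069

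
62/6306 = 31/3153 = 0.01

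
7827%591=144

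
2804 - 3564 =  -760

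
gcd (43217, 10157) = 1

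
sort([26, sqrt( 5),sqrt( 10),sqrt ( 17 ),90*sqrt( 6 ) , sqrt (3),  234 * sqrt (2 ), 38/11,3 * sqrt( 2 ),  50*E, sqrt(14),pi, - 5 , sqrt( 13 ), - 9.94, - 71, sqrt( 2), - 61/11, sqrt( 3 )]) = [ - 71, - 9.94, - 61/11, - 5, sqrt (2 ),sqrt (3),sqrt ( 3 ), sqrt(5),pi, sqrt ( 10), 38/11, sqrt( 13 ),sqrt(14 ), sqrt(17 ), 3*sqrt(2),26, 50*E,90*sqrt( 6), 234*sqrt( 2 ) ]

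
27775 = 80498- 52723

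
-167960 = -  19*8840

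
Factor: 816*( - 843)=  - 2^4*3^2*17^1*281^1 = - 687888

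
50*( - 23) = - 1150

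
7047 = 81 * 87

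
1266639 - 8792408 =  - 7525769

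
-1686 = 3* (  -  562 )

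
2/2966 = 1/1483=0.00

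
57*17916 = 1021212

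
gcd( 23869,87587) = 1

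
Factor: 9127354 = 2^1*487^1*9371^1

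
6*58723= 352338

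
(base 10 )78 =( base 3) 2220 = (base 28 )2M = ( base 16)4e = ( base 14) 58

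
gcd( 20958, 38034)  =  6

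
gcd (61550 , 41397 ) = 1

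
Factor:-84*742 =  - 62328 = -2^3*3^1*7^2 * 53^1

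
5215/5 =1043 = 1043.00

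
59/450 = 59/450 = 0.13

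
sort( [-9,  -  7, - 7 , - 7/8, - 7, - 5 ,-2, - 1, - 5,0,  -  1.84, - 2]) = [-9, -7,  -  7, - 7, - 5,  -  5, - 2, - 2 ,-1.84,-1,-7/8,0]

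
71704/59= 71704/59 = 1215.32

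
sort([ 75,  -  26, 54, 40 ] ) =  [-26, 40,54,75 ]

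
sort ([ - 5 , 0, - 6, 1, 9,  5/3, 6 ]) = [ - 6, - 5,0, 1, 5/3, 6, 9]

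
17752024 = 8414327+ 9337697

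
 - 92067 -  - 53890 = - 38177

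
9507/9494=9507/9494 = 1.00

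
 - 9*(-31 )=279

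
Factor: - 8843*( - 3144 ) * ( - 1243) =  - 34558373256 = - 2^3*3^1*11^1*37^1*113^1 *131^1*239^1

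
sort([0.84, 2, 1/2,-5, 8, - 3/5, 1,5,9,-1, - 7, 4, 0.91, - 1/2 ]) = [-7, - 5,  -  1,  -  3/5, - 1/2,  1/2, 0.84, 0.91,1, 2,4,5, 8, 9 ]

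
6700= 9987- 3287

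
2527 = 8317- 5790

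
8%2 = 0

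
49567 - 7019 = 42548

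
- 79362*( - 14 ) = 1111068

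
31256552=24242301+7014251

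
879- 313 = 566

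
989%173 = 124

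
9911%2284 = 775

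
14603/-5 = - 2921 + 2/5 = - 2920.60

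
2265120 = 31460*72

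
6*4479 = 26874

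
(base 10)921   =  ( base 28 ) 14p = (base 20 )261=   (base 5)12141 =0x399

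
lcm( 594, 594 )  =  594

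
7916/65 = 121 + 51/65 = 121.78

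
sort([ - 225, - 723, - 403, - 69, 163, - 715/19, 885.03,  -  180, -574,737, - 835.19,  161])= [ - 835.19 ,-723,  -  574, - 403, - 225,  -  180, - 69, - 715/19, 161,163, 737,885.03]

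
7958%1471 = 603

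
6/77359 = 6/77359 = 0.00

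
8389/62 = 8389/62 = 135.31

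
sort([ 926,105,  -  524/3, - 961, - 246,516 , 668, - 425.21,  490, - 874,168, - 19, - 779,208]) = [- 961, - 874, - 779, - 425.21, - 246, - 524/3, - 19, 105,  168,208,490,516, 668, 926] 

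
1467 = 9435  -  7968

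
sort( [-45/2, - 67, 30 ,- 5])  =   [ - 67, - 45/2, - 5, 30]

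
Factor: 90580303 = 11^1*61^2*2213^1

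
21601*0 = 0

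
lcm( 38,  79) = 3002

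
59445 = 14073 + 45372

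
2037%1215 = 822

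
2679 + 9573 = 12252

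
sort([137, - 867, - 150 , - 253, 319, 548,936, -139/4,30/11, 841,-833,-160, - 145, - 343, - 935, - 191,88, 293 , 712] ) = [ -935, - 867,  -  833,-343, - 253, - 191,  -  160,- 150,  -  145,-139/4,30/11,88,  137,293,319, 548,712,841,936 ]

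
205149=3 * 68383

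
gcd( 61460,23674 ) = 14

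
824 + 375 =1199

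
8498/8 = 1062 + 1/4 = 1062.25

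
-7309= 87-7396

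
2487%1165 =157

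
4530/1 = 4530= 4530.00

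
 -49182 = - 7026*7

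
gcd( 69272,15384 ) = 8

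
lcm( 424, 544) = 28832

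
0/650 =0  =  0.00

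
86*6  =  516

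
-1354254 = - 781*1734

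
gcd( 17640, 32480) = 280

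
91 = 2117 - 2026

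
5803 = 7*829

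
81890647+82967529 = 164858176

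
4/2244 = 1/561 = 0.00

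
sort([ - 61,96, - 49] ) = [ - 61, - 49,96 ]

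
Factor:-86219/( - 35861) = 113/47=47^( - 1)*113^1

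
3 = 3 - 0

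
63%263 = 63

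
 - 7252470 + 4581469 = -2671001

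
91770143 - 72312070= 19458073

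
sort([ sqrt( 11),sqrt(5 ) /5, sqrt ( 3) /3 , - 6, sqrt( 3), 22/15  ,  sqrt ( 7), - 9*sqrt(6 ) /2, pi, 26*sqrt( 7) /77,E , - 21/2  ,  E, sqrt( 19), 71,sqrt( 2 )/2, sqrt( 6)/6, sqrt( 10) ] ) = [ - 9 * sqrt( 6 )/2 , - 21/2, - 6, sqrt (6 ) /6,sqrt(5)/5, sqrt ( 3) /3, sqrt( 2 )/2,26*sqrt(7)/77,22/15, sqrt( 3),sqrt(7 ), E, E, pi, sqrt(10), sqrt( 11),sqrt( 19 ),71 ] 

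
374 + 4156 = 4530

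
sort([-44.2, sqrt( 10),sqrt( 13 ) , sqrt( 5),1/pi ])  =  [  -  44.2, 1/pi, sqrt(5), sqrt( 10 )  ,  sqrt (13)]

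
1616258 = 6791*238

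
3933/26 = 3933/26 = 151.27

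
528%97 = 43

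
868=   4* 217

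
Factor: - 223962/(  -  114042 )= 83^(-1 )*163^1 = 163/83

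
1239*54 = 66906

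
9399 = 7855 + 1544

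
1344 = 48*28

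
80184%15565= 2359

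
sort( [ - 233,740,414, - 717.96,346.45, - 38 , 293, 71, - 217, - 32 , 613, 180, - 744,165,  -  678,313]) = [ - 744, - 717.96, - 678, - 233, - 217,  -  38, - 32, 71,165,180,293, 313, 346.45,414,613,740 ]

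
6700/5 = 1340 = 1340.00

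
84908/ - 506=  - 42454/253 = - 167.80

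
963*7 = 6741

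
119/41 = 119/41 =2.90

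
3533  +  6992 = 10525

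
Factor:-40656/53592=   -  22/29 = -  2^1*11^1*29^(  -  1 ) 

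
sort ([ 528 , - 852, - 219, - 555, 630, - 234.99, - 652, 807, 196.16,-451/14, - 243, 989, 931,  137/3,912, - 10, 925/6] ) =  [ - 852 , - 652 , - 555,  -  243, - 234.99,- 219, - 451/14, - 10, 137/3, 925/6, 196.16, 528, 630, 807,912, 931, 989 ]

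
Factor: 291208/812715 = 2^3*3^ ( - 1) * 5^( - 1 )*89^1*409^1*54181^ ( - 1 ) 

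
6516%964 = 732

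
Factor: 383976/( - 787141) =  - 2^3*3^2  *311^ ( - 1) * 2531^(-1 )*5333^1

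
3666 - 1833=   1833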